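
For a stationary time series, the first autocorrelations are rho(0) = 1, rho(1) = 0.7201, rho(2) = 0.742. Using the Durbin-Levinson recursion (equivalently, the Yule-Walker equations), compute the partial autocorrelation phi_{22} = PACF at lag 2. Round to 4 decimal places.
\phi_{22} = 0.4641

The PACF at lag k is phi_{kk}, the last component of the solution
to the Yule-Walker system G_k phi = r_k where
  (G_k)_{ij} = rho(|i - j|), (r_k)_i = rho(i), i,j = 1..k.
Equivalently, Durbin-Levinson gives phi_{kk} iteratively:
  phi_{11} = rho(1)
  phi_{kk} = [rho(k) - sum_{j=1..k-1} phi_{k-1,j} rho(k-j)]
            / [1 - sum_{j=1..k-1} phi_{k-1,j} rho(j)],
  phi_{k,j} = phi_{k-1,j} - phi_{kk} phi_{k-1,k-j},  j = 1..k-1.
Step k = 1:
  phi_11 = rho(1) = 0.7201.
Step k = 2:
  phi_22 = [rho(2) - phi_11 rho(1)] / [1 - phi_11 rho(1)] = [0.742 - (0.7201)(0.7201)] / [1 - (0.7201)(0.7201)]
         = 0.22345599 / 0.48145599 = 0.4641.
Therefore phi_{22} = 0.4641.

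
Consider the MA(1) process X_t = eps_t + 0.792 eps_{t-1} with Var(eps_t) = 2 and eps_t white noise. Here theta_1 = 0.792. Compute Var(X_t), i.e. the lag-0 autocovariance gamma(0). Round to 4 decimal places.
\gamma(0) = 3.2545

For an MA(q) process X_t = eps_t + sum_i theta_i eps_{t-i} with
Var(eps_t) = sigma^2, the variance is
  gamma(0) = sigma^2 * (1 + sum_i theta_i^2).
  sum_i theta_i^2 = (0.792)^2 = 0.627264.
  gamma(0) = 2 * (1 + 0.627264) = 2 * 1.627264 = 3.254528, which rounds to 3.2545.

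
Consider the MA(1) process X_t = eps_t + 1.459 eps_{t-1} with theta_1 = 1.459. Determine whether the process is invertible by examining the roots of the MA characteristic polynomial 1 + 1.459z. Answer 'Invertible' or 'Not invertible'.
\text{Not invertible}

The MA(q) characteristic polynomial is P(z) = 1 + 1.459z.
Invertibility requires all roots to lie outside the unit circle, i.e. |z| > 1 for every root.
This is linear in z: 1 + (1.459) z = 0  =>  z = -1/(1.459) = -0.685401,  |z| = 0.685401.
Moduli of all roots: 0.6854.
All moduli strictly greater than 1? No.
Verdict: Not invertible.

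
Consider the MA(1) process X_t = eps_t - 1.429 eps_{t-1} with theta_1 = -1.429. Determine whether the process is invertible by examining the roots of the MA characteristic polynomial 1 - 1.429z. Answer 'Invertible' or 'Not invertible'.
\text{Not invertible}

The MA(q) characteristic polynomial is P(z) = 1 - 1.429z.
Invertibility requires all roots to lie outside the unit circle, i.e. |z| > 1 for every root.
This is linear in z: 1 + (-1.429) z = 0  =>  z = -1/(-1.429) = 0.69979,  |z| = 0.69979.
Moduli of all roots: 0.6998.
All moduli strictly greater than 1? No.
Verdict: Not invertible.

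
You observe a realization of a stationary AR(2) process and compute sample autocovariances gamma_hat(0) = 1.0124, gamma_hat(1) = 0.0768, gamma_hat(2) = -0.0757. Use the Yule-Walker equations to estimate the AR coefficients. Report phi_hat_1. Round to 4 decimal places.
\hat\phi_{1} = 0.0820

The Yule-Walker equations for an AR(p) process read, in matrix form,
  Gamma_p phi = r_p,   with   (Gamma_p)_{ij} = gamma(|i - j|),
                       (r_p)_i = gamma(i),   i,j = 1..p.
Substitute the sample gammas (Toeplitz matrix and right-hand side of size 2):
  Gamma_p = [[1.0124, 0.0768], [0.0768, 1.0124]]
  r_p     = [0.0768, -0.0757]
Written out:
  1.0124 phi_1 + 0.0768 phi_2 = 0.0768
  0.0768 phi_1 + 1.0124 phi_2 = -0.0757
Solve by Cramer's rule:
  det = gamma(0)^2 - gamma(1)^2 = (1.0124)^2 - (0.0768)^2 = 1.02495376 - 0.00589824 = 1.01905552
  phi_hat_1 = [gamma(1) gamma(0) - gamma(1) gamma(2)] / det = [(0.0768)(1.0124) - (0.0768)(-0.0757)] / 1.01905552 = 0.08356608 / 1.01905552 = 0.082
  phi_hat_2 = [gamma(0) gamma(2) - gamma(1)^2] / det = [(1.0124)(-0.0757) - (0.0768)^2] / 1.01905552 = -0.08253692 / 1.01905552 = -0.081
So phi_hat = [0.0820, -0.0810].
Therefore phi_hat_1 = 0.0820.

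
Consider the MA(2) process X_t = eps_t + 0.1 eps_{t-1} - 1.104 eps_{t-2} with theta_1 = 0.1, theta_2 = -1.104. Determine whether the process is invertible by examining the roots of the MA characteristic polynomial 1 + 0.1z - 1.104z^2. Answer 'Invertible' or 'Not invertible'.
\text{Not invertible}

The MA(q) characteristic polynomial is P(z) = 1 + 0.1z - 1.104z^2.
Invertibility requires all roots to lie outside the unit circle, i.e. |z| > 1 for every root.
Set 1 + (0.1) z + (-1.104) z^2 = 0, i.e. a z^2 + b z + c = 0 with a = -1.104, b = 0.1, c = 1.
Discriminant D = b^2 - 4ac = (0.1)^2 - 4*(-1.104)*1 = 0.01 - (-4.416) = 4.426.
D >= 0, so the roots are real: z = (-b +/- sqrt(D)) / (2a) = (-0.1 +/- 2.103806) / (-2.208).
  z_1 = (-0.1 + 2.103806) / (-2.208) = -0.9075,   |z_1| = 0.9075.
  z_2 = (-0.1 - 2.103806) / (-2.208) = 0.9981,   |z_2| = 0.9981.
Moduli of all roots: 0.9075, 0.9981.
All moduli strictly greater than 1? No.
Verdict: Not invertible.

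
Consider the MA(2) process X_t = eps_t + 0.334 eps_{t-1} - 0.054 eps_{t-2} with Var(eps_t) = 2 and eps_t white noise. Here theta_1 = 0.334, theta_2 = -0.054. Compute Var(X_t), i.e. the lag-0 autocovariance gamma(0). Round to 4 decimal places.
\gamma(0) = 2.2289

For an MA(q) process X_t = eps_t + sum_i theta_i eps_{t-i} with
Var(eps_t) = sigma^2, the variance is
  gamma(0) = sigma^2 * (1 + sum_i theta_i^2).
  sum_i theta_i^2 = (0.334)^2 + (-0.054)^2 = 0.111556 + 0.002916 = 0.114472.
  gamma(0) = 2 * (1 + 0.114472) = 2 * 1.114472 = 2.228944, which rounds to 2.2289.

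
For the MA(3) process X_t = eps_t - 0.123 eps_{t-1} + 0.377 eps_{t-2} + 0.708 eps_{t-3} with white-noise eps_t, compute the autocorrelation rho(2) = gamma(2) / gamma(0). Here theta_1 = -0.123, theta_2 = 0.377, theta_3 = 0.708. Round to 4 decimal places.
\rho(2) = 0.1748

For an MA(q) process with theta_0 = 1, the autocovariance is
  gamma(k) = sigma^2 * sum_{i=0..q-k} theta_i * theta_{i+k},
and rho(k) = gamma(k) / gamma(0). Sigma^2 cancels.
  numerator   = (1)*(0.377) + (-0.123)*(0.708) = 0.289916.
  denominator = (1)^2 + (-0.123)^2 + (0.377)^2 + (0.708)^2 = 1.658522.
  rho(2) = 0.289916 / 1.658522 = 0.1748.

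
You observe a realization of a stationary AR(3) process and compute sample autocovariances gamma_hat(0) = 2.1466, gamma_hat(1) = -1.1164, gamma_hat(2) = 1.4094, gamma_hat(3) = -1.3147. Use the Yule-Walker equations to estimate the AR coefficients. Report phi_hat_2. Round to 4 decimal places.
\hat\phi_{2} = 0.4470

The Yule-Walker equations for an AR(p) process read, in matrix form,
  Gamma_p phi = r_p,   with   (Gamma_p)_{ij} = gamma(|i - j|),
                       (r_p)_i = gamma(i),   i,j = 1..p.
Substitute the sample gammas (Toeplitz matrix and right-hand side of size 3):
  Gamma_p = [[2.1466, -1.1164, 1.4094], [-1.1164, 2.1466, -1.1164], [1.4094, -1.1164, 2.1466]]
  r_p     = [-1.1164, 1.4094, -1.3147]
Written out (R1..R3):
  (R1) 2.1466 phi_1 - 1.1164 phi_2 + 1.4094 phi_3 = -1.1164
  (R2) -1.1164 phi_1 + 2.1466 phi_2 - 1.1164 phi_3 = 1.4094
  (R3) 1.4094 phi_1 - 1.1164 phi_2 + 2.1466 phi_3 = -1.3147
Gaussian elimination:
  R2 <- R2 - (-1.1164/2.1466) R1 = R2 - (-0.520078) R1:  1.565985 phi_2 - 0.383402 phi_3 = 0.828785
  R3 <- R3 - (1.4094/2.1466) R1 = R3 - (0.656573) R1:  -0.383402 phi_2 + 1.221226 phi_3 = -0.581702
  R3 <- R3 - (-0.383402/1.565985) R2 = R3 - (-0.244831) R2:  1.127357 phi_3 = -0.378789
Back-substitution:
  phi_hat_3 = -0.378789 / 1.127357 = -0.335998
  phi_hat_2 = (0.828785 - (-0.383402)(-0.335998)) / 1.565985 = 0.446979
  phi_hat_1 = (-1.1164 - (-1.1164)(0.446979) - (1.4094)(-0.335998)) / 2.1466 = -0.067007
So phi_hat = [-0.0670, 0.4470, -0.3360].
Therefore phi_hat_2 = 0.4470.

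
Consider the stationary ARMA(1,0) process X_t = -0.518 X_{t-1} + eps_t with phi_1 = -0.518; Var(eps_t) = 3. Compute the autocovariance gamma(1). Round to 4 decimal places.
\gamma(1) = -2.1239

Multiply the model equation by X_{t-k} and take expectations. With theta_0 = psi_0 = 1 and psi_j the MA(infinity) weights, this gives
  gamma(k) - sum_i phi_i gamma(k-i) = c_k,
  c_k = sigma^2 * sum_{j=k..q} theta_j psi_{j-k}   (c_k = 0 for k > q),
using gamma(-m) = gamma(m).
Pure AR (q = 0): c_0 = sigma^2 = 3, c_k = 0 for k >= 1.
Equations for k = 0 and k = 1 (AR order 1):
  gamma(0) = phi_1 gamma(1) + c_0
  gamma(1) = phi_1 gamma(0) + c_1
Substituting the second into the first: gamma(0) (1 - phi_1^2) = c_0 + phi_1 c_1, so
  gamma(0) = c_0 / (1 - phi_1^2) = 3 / (1 - (-0.518)^2) = 3 / 0.731676 = 4.100175.
  gamma(1) = phi_1 gamma(0) = (-0.518)(4.100175) = -2.123891.
Therefore gamma(1) = -2.1239 (to 4 decimal places).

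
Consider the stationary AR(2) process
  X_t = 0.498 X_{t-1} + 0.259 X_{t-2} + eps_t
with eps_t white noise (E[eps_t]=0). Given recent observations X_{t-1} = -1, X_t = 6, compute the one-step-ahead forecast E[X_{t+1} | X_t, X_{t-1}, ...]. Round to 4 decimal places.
E[X_{t+1} \mid \mathcal F_t] = 2.7290

For an AR(p) model X_t = c + sum_i phi_i X_{t-i} + eps_t, the
one-step-ahead conditional mean is
  E[X_{t+1} | X_t, ...] = c + sum_i phi_i X_{t+1-i}.
Substitute known values:
  E[X_{t+1} | ...] = (0.498) * (6) + (0.259) * (-1)
                   = 2.7290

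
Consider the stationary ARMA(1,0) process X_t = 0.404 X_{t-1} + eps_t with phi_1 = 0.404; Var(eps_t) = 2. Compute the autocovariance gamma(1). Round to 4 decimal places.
\gamma(1) = 0.9656

Multiply the model equation by X_{t-k} and take expectations. With theta_0 = psi_0 = 1 and psi_j the MA(infinity) weights, this gives
  gamma(k) - sum_i phi_i gamma(k-i) = c_k,
  c_k = sigma^2 * sum_{j=k..q} theta_j psi_{j-k}   (c_k = 0 for k > q),
using gamma(-m) = gamma(m).
Pure AR (q = 0): c_0 = sigma^2 = 2, c_k = 0 for k >= 1.
Equations for k = 0 and k = 1 (AR order 1):
  gamma(0) = phi_1 gamma(1) + c_0
  gamma(1) = phi_1 gamma(0) + c_1
Substituting the second into the first: gamma(0) (1 - phi_1^2) = c_0 + phi_1 c_1, so
  gamma(0) = c_0 / (1 - phi_1^2) = 2 / (1 - (0.404)^2) = 2 / 0.836784 = 2.390103.
  gamma(1) = phi_1 gamma(0) = (0.404)(2.390103) = 0.965602.
Therefore gamma(1) = 0.9656 (to 4 decimal places).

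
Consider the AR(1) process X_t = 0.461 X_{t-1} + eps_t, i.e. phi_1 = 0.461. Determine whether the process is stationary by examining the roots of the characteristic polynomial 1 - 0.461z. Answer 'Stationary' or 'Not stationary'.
\text{Stationary}

The AR(p) characteristic polynomial is P(z) = 1 - 0.461z.
Stationarity requires all roots to lie outside the unit circle, i.e. |z| > 1 for every root.
This is linear in z: 1 + (-0.461) z = 0  =>  z = -1/(-0.461) = 2.169197,  |z| = 2.169197.
Moduli of all roots: 2.1692.
All moduli strictly greater than 1? Yes.
Verdict: Stationary.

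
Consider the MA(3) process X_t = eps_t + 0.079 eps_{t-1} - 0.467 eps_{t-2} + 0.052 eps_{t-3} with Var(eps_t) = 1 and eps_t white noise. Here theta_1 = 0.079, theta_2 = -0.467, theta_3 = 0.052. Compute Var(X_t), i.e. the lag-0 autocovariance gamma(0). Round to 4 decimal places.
\gamma(0) = 1.2270

For an MA(q) process X_t = eps_t + sum_i theta_i eps_{t-i} with
Var(eps_t) = sigma^2, the variance is
  gamma(0) = sigma^2 * (1 + sum_i theta_i^2).
  sum_i theta_i^2 = (0.079)^2 + (-0.467)^2 + (0.052)^2 = 0.006241 + 0.218089 + 0.002704 = 0.227034.
  gamma(0) = 1 * (1 + 0.227034) = 1 * 1.227034 = 1.227034, which rounds to 1.2270.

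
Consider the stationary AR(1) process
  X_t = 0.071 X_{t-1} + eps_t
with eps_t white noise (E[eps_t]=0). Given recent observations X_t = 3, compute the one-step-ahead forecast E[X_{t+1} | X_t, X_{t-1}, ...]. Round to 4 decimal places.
E[X_{t+1} \mid \mathcal F_t] = 0.2130

For an AR(p) model X_t = c + sum_i phi_i X_{t-i} + eps_t, the
one-step-ahead conditional mean is
  E[X_{t+1} | X_t, ...] = c + sum_i phi_i X_{t+1-i}.
Substitute known values:
  E[X_{t+1} | ...] = (0.071) * (3)
                   = 0.2130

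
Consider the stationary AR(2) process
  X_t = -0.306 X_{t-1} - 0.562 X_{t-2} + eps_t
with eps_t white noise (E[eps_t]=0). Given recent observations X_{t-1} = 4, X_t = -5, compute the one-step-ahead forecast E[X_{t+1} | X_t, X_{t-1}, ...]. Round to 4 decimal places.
E[X_{t+1} \mid \mathcal F_t] = -0.7180

For an AR(p) model X_t = c + sum_i phi_i X_{t-i} + eps_t, the
one-step-ahead conditional mean is
  E[X_{t+1} | X_t, ...] = c + sum_i phi_i X_{t+1-i}.
Substitute known values:
  E[X_{t+1} | ...] = (-0.306) * (-5) + (-0.562) * (4)
                   = -0.7180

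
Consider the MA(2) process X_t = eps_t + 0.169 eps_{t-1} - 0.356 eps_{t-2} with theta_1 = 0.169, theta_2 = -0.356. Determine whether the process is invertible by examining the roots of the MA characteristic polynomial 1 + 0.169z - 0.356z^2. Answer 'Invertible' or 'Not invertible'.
\text{Invertible}

The MA(q) characteristic polynomial is P(z) = 1 + 0.169z - 0.356z^2.
Invertibility requires all roots to lie outside the unit circle, i.e. |z| > 1 for every root.
Set 1 + (0.169) z + (-0.356) z^2 = 0, i.e. a z^2 + b z + c = 0 with a = -0.356, b = 0.169, c = 1.
Discriminant D = b^2 - 4ac = (0.169)^2 - 4*(-0.356)*1 = 0.028561 - (-1.424) = 1.452561.
D >= 0, so the roots are real: z = (-b +/- sqrt(D)) / (2a) = (-0.169 +/- 1.205222) / (-0.712).
  z_1 = (-0.169 + 1.205222) / (-0.712) = -1.4554,   |z_1| = 1.4554.
  z_2 = (-0.169 - 1.205222) / (-0.712) = 1.9301,   |z_2| = 1.9301.
Moduli of all roots: 1.4554, 1.9301.
All moduli strictly greater than 1? Yes.
Verdict: Invertible.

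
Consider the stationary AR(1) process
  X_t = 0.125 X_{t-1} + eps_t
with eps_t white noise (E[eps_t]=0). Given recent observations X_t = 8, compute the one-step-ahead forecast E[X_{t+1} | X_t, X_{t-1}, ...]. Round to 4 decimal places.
E[X_{t+1} \mid \mathcal F_t] = 1.0000

For an AR(p) model X_t = c + sum_i phi_i X_{t-i} + eps_t, the
one-step-ahead conditional mean is
  E[X_{t+1} | X_t, ...] = c + sum_i phi_i X_{t+1-i}.
Substitute known values:
  E[X_{t+1} | ...] = (0.125) * (8)
                   = 1.0000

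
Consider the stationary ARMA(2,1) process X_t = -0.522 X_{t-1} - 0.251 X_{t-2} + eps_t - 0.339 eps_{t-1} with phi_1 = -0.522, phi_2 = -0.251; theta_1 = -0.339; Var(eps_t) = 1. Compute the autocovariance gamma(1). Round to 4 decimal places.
\gamma(1) = -1.0247

Multiply the model equation by X_{t-k} and take expectations. With theta_0 = psi_0 = 1 and psi_j the MA(infinity) weights, this gives
  gamma(k) - sum_i phi_i gamma(k-i) = c_k,
  c_k = sigma^2 * sum_{j=k..q} theta_j psi_{j-k}   (c_k = 0 for k > q),
using gamma(-m) = gamma(m).
psi-weights needed (psi_j = theta_j + sum_i phi_i psi_{j-i}):
  psi_1 = theta_1 + phi_1 = -0.339 + (-0.522) = -0.861
Right-hand sides:
  c_0 = sigma^2 (1 + theta_1 psi_1) = 1 * (1 + (-0.339)(-0.861)) = 1 * 1.291879 = 1.291879
  c_1 = sigma^2 theta_1 = 1 * (-0.339) = -0.339
  c_2 = 0
Equations for k = 0, 1, 2 (AR order 2, c_2 = 0):
  (E0) gamma(0) = phi_1 gamma(1) + phi_2 gamma(2) + c_0
  (E1) gamma(1) = phi_1 gamma(0) + phi_2 gamma(1) + c_1
  (E2) gamma(2) = phi_1 gamma(1) + phi_2 gamma(0)
From (E1): gamma(1) = A gamma(0) + B with
  A = phi_1 / (1 - phi_2) = -0.522 / 1.251 = -0.417266,   B = c_1 / (1 - phi_2) = -0.339 / 1.251 = -0.270983.
Insert (E2) into (E0): gamma(0) (1 - phi_2^2) = phi_1 (1 + phi_2) gamma(1) + c_0.
  phi_1 (1 + phi_2) = (-0.522)(0.749) = -0.390978,   1 - phi_2^2 = 0.936999.
Replace gamma(1) by A gamma(0) + B and collect gamma(0):
  gamma(0) [0.936999 - (-0.390978)(-0.417266)] = (-0.390978)(-0.270983) + 1.291879
  gamma(0) * 0.773857 = 1.397827
  gamma(0) = 1.397827 / 0.773857 = 1.806312.
  gamma(1) = A gamma(0) + B = (-0.417266)(1.806312) + (-0.270983) = -1.024696.
Therefore gamma(1) = -1.0247 (to 4 decimal places).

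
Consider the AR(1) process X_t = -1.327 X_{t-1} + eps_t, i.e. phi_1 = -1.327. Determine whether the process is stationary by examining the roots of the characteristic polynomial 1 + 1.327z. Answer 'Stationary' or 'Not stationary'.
\text{Not stationary}

The AR(p) characteristic polynomial is P(z) = 1 + 1.327z.
Stationarity requires all roots to lie outside the unit circle, i.e. |z| > 1 for every root.
This is linear in z: 1 + (1.327) z = 0  =>  z = -1/(1.327) = -0.75358,  |z| = 0.75358.
Moduli of all roots: 0.7536.
All moduli strictly greater than 1? No.
Verdict: Not stationary.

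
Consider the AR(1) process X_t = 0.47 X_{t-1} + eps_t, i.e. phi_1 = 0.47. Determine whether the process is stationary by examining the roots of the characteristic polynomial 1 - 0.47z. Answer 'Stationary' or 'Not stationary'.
\text{Stationary}

The AR(p) characteristic polynomial is P(z) = 1 - 0.47z.
Stationarity requires all roots to lie outside the unit circle, i.e. |z| > 1 for every root.
This is linear in z: 1 + (-0.47) z = 0  =>  z = -1/(-0.47) = 2.12766,  |z| = 2.12766.
Moduli of all roots: 2.1277.
All moduli strictly greater than 1? Yes.
Verdict: Stationary.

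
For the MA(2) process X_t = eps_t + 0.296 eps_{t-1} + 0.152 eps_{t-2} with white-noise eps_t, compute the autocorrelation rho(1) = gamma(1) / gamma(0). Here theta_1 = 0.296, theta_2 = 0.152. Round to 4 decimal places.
\rho(1) = 0.3070

For an MA(q) process with theta_0 = 1, the autocovariance is
  gamma(k) = sigma^2 * sum_{i=0..q-k} theta_i * theta_{i+k},
and rho(k) = gamma(k) / gamma(0). Sigma^2 cancels.
  numerator   = (1)*(0.296) + (0.296)*(0.152) = 0.340992.
  denominator = (1)^2 + (0.296)^2 + (0.152)^2 = 1.11072.
  rho(1) = 0.340992 / 1.11072 = 0.3070.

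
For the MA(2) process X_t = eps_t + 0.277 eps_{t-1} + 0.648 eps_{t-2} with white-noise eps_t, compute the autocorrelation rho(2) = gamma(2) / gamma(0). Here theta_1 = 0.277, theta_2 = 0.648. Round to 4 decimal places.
\rho(2) = 0.4330

For an MA(q) process with theta_0 = 1, the autocovariance is
  gamma(k) = sigma^2 * sum_{i=0..q-k} theta_i * theta_{i+k},
and rho(k) = gamma(k) / gamma(0). Sigma^2 cancels.
  numerator   = (1)*(0.648) = 0.648.
  denominator = (1)^2 + (0.277)^2 + (0.648)^2 = 1.496633.
  rho(2) = 0.648 / 1.496633 = 0.4330.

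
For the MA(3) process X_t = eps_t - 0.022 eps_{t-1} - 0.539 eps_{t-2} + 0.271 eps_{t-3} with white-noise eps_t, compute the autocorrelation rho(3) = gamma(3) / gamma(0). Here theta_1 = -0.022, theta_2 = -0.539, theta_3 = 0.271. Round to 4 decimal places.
\rho(3) = 0.1986

For an MA(q) process with theta_0 = 1, the autocovariance is
  gamma(k) = sigma^2 * sum_{i=0..q-k} theta_i * theta_{i+k},
and rho(k) = gamma(k) / gamma(0). Sigma^2 cancels.
  numerator   = (1)*(0.271) = 0.271.
  denominator = (1)^2 + (-0.022)^2 + (-0.539)^2 + (0.271)^2 = 1.364446.
  rho(3) = 0.271 / 1.364446 = 0.1986.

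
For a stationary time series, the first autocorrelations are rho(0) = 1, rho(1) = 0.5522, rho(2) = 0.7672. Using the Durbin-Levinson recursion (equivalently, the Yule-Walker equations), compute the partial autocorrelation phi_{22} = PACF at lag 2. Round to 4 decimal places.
\phi_{22} = 0.6651

The PACF at lag k is phi_{kk}, the last component of the solution
to the Yule-Walker system G_k phi = r_k where
  (G_k)_{ij} = rho(|i - j|), (r_k)_i = rho(i), i,j = 1..k.
Equivalently, Durbin-Levinson gives phi_{kk} iteratively:
  phi_{11} = rho(1)
  phi_{kk} = [rho(k) - sum_{j=1..k-1} phi_{k-1,j} rho(k-j)]
            / [1 - sum_{j=1..k-1} phi_{k-1,j} rho(j)],
  phi_{k,j} = phi_{k-1,j} - phi_{kk} phi_{k-1,k-j},  j = 1..k-1.
Step k = 1:
  phi_11 = rho(1) = 0.5522.
Step k = 2:
  phi_22 = [rho(2) - phi_11 rho(1)] / [1 - phi_11 rho(1)] = [0.7672 - (0.5522)(0.5522)] / [1 - (0.5522)(0.5522)]
         = 0.46227516 / 0.69507516 = 0.6651.
Therefore phi_{22} = 0.6651.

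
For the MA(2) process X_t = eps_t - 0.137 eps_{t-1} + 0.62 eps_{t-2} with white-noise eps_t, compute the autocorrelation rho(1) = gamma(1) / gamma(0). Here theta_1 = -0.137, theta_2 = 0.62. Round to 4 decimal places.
\rho(1) = -0.1582

For an MA(q) process with theta_0 = 1, the autocovariance is
  gamma(k) = sigma^2 * sum_{i=0..q-k} theta_i * theta_{i+k},
and rho(k) = gamma(k) / gamma(0). Sigma^2 cancels.
  numerator   = (1)*(-0.137) + (-0.137)*(0.62) = -0.22194.
  denominator = (1)^2 + (-0.137)^2 + (0.62)^2 = 1.403169.
  rho(1) = -0.22194 / 1.403169 = -0.1582.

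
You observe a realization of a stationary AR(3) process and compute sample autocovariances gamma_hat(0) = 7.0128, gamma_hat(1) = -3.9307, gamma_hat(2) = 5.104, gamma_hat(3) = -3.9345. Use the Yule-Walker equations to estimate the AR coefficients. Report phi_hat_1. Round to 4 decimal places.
\hat\phi_{1} = -0.1380

The Yule-Walker equations for an AR(p) process read, in matrix form,
  Gamma_p phi = r_p,   with   (Gamma_p)_{ij} = gamma(|i - j|),
                       (r_p)_i = gamma(i),   i,j = 1..p.
Substitute the sample gammas (Toeplitz matrix and right-hand side of size 3):
  Gamma_p = [[7.0128, -3.9307, 5.104], [-3.9307, 7.0128, -3.9307], [5.104, -3.9307, 7.0128]]
  r_p     = [-3.9307, 5.104, -3.9345]
Written out (R1..R3):
  (R1) 7.0128 phi_1 - 3.9307 phi_2 + 5.104 phi_3 = -3.9307
  (R2) -3.9307 phi_1 + 7.0128 phi_2 - 3.9307 phi_3 = 5.104
  (R3) 5.104 phi_1 - 3.9307 phi_2 + 7.0128 phi_3 = -3.9345
Gaussian elimination:
  R2 <- R2 - (-3.9307/7.0128) R1 = R2 - (-0.560504) R1:  4.809628 phi_2 - 1.069889 phi_3 = 2.900828
  R3 <- R3 - (5.104/7.0128) R1 = R3 - (0.727812) R1:  -1.069889 phi_2 + 3.298048 phi_3 = -1.073689
  R3 <- R3 - (-1.069889/4.809628) R2 = R3 - (-0.222447) R2:  3.060053 phi_3 = -0.428408
Back-substitution:
  phi_hat_3 = -0.428408 / 3.060053 = -0.14
  phi_hat_2 = (2.900828 - (-1.069889)(-0.14)) / 4.809628 = 0.571987
  phi_hat_1 = (-3.9307 - (-3.9307)(0.571987) - (5.104)(-0.14)) / 7.0128 = -0.138009
So phi_hat = [-0.1380, 0.5720, -0.1400].
Therefore phi_hat_1 = -0.1380.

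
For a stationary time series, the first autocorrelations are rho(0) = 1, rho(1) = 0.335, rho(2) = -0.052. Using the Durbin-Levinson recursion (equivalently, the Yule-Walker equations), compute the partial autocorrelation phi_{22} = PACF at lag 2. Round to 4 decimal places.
\phi_{22} = -0.1850

The PACF at lag k is phi_{kk}, the last component of the solution
to the Yule-Walker system G_k phi = r_k where
  (G_k)_{ij} = rho(|i - j|), (r_k)_i = rho(i), i,j = 1..k.
Equivalently, Durbin-Levinson gives phi_{kk} iteratively:
  phi_{11} = rho(1)
  phi_{kk} = [rho(k) - sum_{j=1..k-1} phi_{k-1,j} rho(k-j)]
            / [1 - sum_{j=1..k-1} phi_{k-1,j} rho(j)],
  phi_{k,j} = phi_{k-1,j} - phi_{kk} phi_{k-1,k-j},  j = 1..k-1.
Step k = 1:
  phi_11 = rho(1) = 0.335.
Step k = 2:
  phi_22 = [rho(2) - phi_11 rho(1)] / [1 - phi_11 rho(1)] = [-0.052 - (0.335)(0.335)] / [1 - (0.335)(0.335)]
         = -0.164225 / 0.887775 = -0.185.
Therefore phi_{22} = -0.1850.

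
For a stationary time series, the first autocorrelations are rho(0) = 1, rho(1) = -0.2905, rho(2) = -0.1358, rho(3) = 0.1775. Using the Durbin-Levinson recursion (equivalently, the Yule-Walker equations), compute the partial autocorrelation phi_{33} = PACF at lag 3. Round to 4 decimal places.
\phi_{33} = 0.0680

The PACF at lag k is phi_{kk}, the last component of the solution
to the Yule-Walker system G_k phi = r_k where
  (G_k)_{ij} = rho(|i - j|), (r_k)_i = rho(i), i,j = 1..k.
Equivalently, Durbin-Levinson gives phi_{kk} iteratively:
  phi_{11} = rho(1)
  phi_{kk} = [rho(k) - sum_{j=1..k-1} phi_{k-1,j} rho(k-j)]
            / [1 - sum_{j=1..k-1} phi_{k-1,j} rho(j)],
  phi_{k,j} = phi_{k-1,j} - phi_{kk} phi_{k-1,k-j},  j = 1..k-1.
Step k = 1:
  phi_11 = rho(1) = -0.2905.
Step k = 2:
  phi_22 = [rho(2) - phi_11 rho(1)] / [1 - phi_11 rho(1)] = [-0.1358 - (-0.2905)(-0.2905)] / [1 - (-0.2905)(-0.2905)]
         = -0.22019025 / 0.91560975 = -0.240485.
  Update: phi_21 = phi_11 - phi_22 phi_11 = -0.2905 - (-0.240485)(-0.2905) = -0.360361.
Step k = 3:
  phi_33 = [rho(3) - phi_21 rho(2) - phi_22 rho(1)] / [1 - phi_21 rho(1) - phi_22 rho(2)]
    numerator   = 0.1775 - (-0.360361)(-0.1358) - (-0.240485)(-0.2905) = 0.05870216
    denominator = 1 - (-0.360361)(-0.2905) - (-0.240485)(-0.1358) = 0.86265734
  phi_33 = 0.05870216 / 0.86265734 = 0.068.
Therefore phi_{33} = 0.0680.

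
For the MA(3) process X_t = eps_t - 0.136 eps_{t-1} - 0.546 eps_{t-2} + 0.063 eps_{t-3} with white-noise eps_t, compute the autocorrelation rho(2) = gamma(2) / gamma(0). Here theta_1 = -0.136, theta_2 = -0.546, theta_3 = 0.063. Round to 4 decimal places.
\rho(2) = -0.4199

For an MA(q) process with theta_0 = 1, the autocovariance is
  gamma(k) = sigma^2 * sum_{i=0..q-k} theta_i * theta_{i+k},
and rho(k) = gamma(k) / gamma(0). Sigma^2 cancels.
  numerator   = (1)*(-0.546) + (-0.136)*(0.063) = -0.554568.
  denominator = (1)^2 + (-0.136)^2 + (-0.546)^2 + (0.063)^2 = 1.320581.
  rho(2) = -0.554568 / 1.320581 = -0.4199.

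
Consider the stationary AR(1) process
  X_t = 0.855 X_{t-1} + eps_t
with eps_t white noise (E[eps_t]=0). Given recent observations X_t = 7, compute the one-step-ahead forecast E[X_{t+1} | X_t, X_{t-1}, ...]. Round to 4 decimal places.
E[X_{t+1} \mid \mathcal F_t] = 5.9850

For an AR(p) model X_t = c + sum_i phi_i X_{t-i} + eps_t, the
one-step-ahead conditional mean is
  E[X_{t+1} | X_t, ...] = c + sum_i phi_i X_{t+1-i}.
Substitute known values:
  E[X_{t+1} | ...] = (0.855) * (7)
                   = 5.9850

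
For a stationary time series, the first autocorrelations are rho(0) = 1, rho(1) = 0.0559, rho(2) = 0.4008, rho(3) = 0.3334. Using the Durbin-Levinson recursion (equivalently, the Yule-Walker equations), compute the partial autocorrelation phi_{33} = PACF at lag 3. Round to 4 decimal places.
\phi_{33} = 0.3551

The PACF at lag k is phi_{kk}, the last component of the solution
to the Yule-Walker system G_k phi = r_k where
  (G_k)_{ij} = rho(|i - j|), (r_k)_i = rho(i), i,j = 1..k.
Equivalently, Durbin-Levinson gives phi_{kk} iteratively:
  phi_{11} = rho(1)
  phi_{kk} = [rho(k) - sum_{j=1..k-1} phi_{k-1,j} rho(k-j)]
            / [1 - sum_{j=1..k-1} phi_{k-1,j} rho(j)],
  phi_{k,j} = phi_{k-1,j} - phi_{kk} phi_{k-1,k-j},  j = 1..k-1.
Step k = 1:
  phi_11 = rho(1) = 0.0559.
Step k = 2:
  phi_22 = [rho(2) - phi_11 rho(1)] / [1 - phi_11 rho(1)] = [0.4008 - (0.0559)(0.0559)] / [1 - (0.0559)(0.0559)]
         = 0.39767519 / 0.99687519 = 0.398922.
  Update: phi_21 = phi_11 - phi_22 phi_11 = 0.0559 - (0.398922)(0.0559) = 0.0336.
Step k = 3:
  phi_33 = [rho(3) - phi_21 rho(2) - phi_22 rho(1)] / [1 - phi_21 rho(1) - phi_22 rho(2)]
    numerator   = 0.3334 - (0.0336)(0.4008) - (0.398922)(0.0559) = 0.29763328
    denominator = 1 - (0.0336)(0.0559) - (0.398922)(0.4008) = 0.83823391
  phi_33 = 0.29763328 / 0.83823391 = 0.3551.
Therefore phi_{33} = 0.3551.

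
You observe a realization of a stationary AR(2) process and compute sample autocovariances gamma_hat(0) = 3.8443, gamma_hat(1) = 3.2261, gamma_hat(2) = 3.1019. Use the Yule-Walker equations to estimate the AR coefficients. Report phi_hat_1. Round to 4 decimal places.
\hat\phi_{1} = 0.5480

The Yule-Walker equations for an AR(p) process read, in matrix form,
  Gamma_p phi = r_p,   with   (Gamma_p)_{ij} = gamma(|i - j|),
                       (r_p)_i = gamma(i),   i,j = 1..p.
Substitute the sample gammas (Toeplitz matrix and right-hand side of size 2):
  Gamma_p = [[3.8443, 3.2261], [3.2261, 3.8443]]
  r_p     = [3.2261, 3.1019]
Written out:
  3.8443 phi_1 + 3.2261 phi_2 = 3.2261
  3.2261 phi_1 + 3.8443 phi_2 = 3.1019
Solve by Cramer's rule:
  det = gamma(0)^2 - gamma(1)^2 = (3.8443)^2 - (3.2261)^2 = 14.77864249 - 10.40772121 = 4.37092128
  phi_hat_1 = [gamma(1) gamma(0) - gamma(1) gamma(2)] / det = [(3.2261)(3.8443) - (3.2261)(3.1019)] / 4.37092128 = 2.39505664 / 4.37092128 = 0.548
  phi_hat_2 = [gamma(0) gamma(2) - gamma(1)^2] / det = [(3.8443)(3.1019) - (3.2261)^2] / 4.37092128 = 1.51691296 / 4.37092128 = 0.347
So phi_hat = [0.5480, 0.3470].
Therefore phi_hat_1 = 0.5480.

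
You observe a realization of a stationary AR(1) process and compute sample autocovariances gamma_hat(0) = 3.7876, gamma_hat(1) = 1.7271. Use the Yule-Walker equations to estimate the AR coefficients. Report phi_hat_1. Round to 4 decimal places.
\hat\phi_{1} = 0.4560

The Yule-Walker equations for an AR(p) process read, in matrix form,
  Gamma_p phi = r_p,   with   (Gamma_p)_{ij} = gamma(|i - j|),
                       (r_p)_i = gamma(i),   i,j = 1..p.
Substitute the sample gammas (Toeplitz matrix and right-hand side of size 1):
  Gamma_p = [[3.7876]]
  r_p     = [1.7271]
With p = 1 this is the single equation gamma(0) phi_1 = gamma(1):
  phi_hat_1 = gamma(1) / gamma(0) = 1.7271 / 3.7876 = 0.4560.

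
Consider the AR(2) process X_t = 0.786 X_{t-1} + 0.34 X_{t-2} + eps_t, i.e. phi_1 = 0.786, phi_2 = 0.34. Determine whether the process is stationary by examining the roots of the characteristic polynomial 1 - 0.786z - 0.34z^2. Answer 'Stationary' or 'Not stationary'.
\text{Not stationary}

The AR(p) characteristic polynomial is P(z) = 1 - 0.786z - 0.34z^2.
Stationarity requires all roots to lie outside the unit circle, i.e. |z| > 1 for every root.
Set 1 + (-0.786) z + (-0.34) z^2 = 0, i.e. a z^2 + b z + c = 0 with a = -0.34, b = -0.786, c = 1.
Discriminant D = b^2 - 4ac = (-0.786)^2 - 4*(-0.34)*1 = 0.617796 - (-1.36) = 1.977796.
D >= 0, so the roots are real: z = (-b +/- sqrt(D)) / (2a) = (0.786 +/- 1.406341) / (-0.68).
  z_1 = (0.786 + 1.406341) / (-0.68) = -3.224,   |z_1| = 3.224.
  z_2 = (0.786 - 1.406341) / (-0.68) = 0.9123,   |z_2| = 0.9123.
Moduli of all roots: 3.2240, 0.9123.
All moduli strictly greater than 1? No.
Verdict: Not stationary.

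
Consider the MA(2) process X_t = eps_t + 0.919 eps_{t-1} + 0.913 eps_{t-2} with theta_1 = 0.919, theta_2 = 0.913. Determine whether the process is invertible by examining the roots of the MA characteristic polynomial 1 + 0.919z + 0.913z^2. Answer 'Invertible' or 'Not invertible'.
\text{Invertible}

The MA(q) characteristic polynomial is P(z) = 1 + 0.919z + 0.913z^2.
Invertibility requires all roots to lie outside the unit circle, i.e. |z| > 1 for every root.
Set 1 + (0.919) z + (0.913) z^2 = 0, i.e. a z^2 + b z + c = 0 with a = 0.913, b = 0.919, c = 1.
Discriminant D = b^2 - 4ac = (0.919)^2 - 4*(0.913)*1 = 0.844561 - (3.652) = -2.807439.
D < 0, so the roots are the complex-conjugate pair z = (-b +/- i sqrt(-D)) / (2a) = -0.5033 +/- 0.9176i.
For a conjugate pair |z|^2 = z * conj(z) = (product of roots) = c/a = 1/(0.913) = 1.09529, so |z| = sqrt(1.09529) = 1.0466 for both roots.
Moduli of all roots: 1.0466, 1.0466.
All moduli strictly greater than 1? Yes.
Verdict: Invertible.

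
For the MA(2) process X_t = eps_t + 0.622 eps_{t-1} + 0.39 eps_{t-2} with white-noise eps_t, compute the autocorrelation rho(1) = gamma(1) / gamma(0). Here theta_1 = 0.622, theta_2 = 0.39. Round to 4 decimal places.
\rho(1) = 0.5618

For an MA(q) process with theta_0 = 1, the autocovariance is
  gamma(k) = sigma^2 * sum_{i=0..q-k} theta_i * theta_{i+k},
and rho(k) = gamma(k) / gamma(0). Sigma^2 cancels.
  numerator   = (1)*(0.622) + (0.622)*(0.39) = 0.86458.
  denominator = (1)^2 + (0.622)^2 + (0.39)^2 = 1.538984.
  rho(1) = 0.86458 / 1.538984 = 0.5618.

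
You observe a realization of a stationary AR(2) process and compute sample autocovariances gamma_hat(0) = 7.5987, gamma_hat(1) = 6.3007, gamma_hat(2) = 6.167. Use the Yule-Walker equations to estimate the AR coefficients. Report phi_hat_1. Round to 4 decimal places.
\hat\phi_{1} = 0.5000

The Yule-Walker equations for an AR(p) process read, in matrix form,
  Gamma_p phi = r_p,   with   (Gamma_p)_{ij} = gamma(|i - j|),
                       (r_p)_i = gamma(i),   i,j = 1..p.
Substitute the sample gammas (Toeplitz matrix and right-hand side of size 2):
  Gamma_p = [[7.5987, 6.3007], [6.3007, 7.5987]]
  r_p     = [6.3007, 6.167]
Written out:
  7.5987 phi_1 + 6.3007 phi_2 = 6.3007
  6.3007 phi_1 + 7.5987 phi_2 = 6.167
Solve by Cramer's rule:
  det = gamma(0)^2 - gamma(1)^2 = (7.5987)^2 - (6.3007)^2 = 57.74024169 - 39.69882049 = 18.0414212
  phi_hat_1 = [gamma(1) gamma(0) - gamma(1) gamma(2)] / det = [(6.3007)(7.5987) - (6.3007)(6.167)] / 18.0414212 = 9.02071219 / 18.0414212 = 0.5
  phi_hat_2 = [gamma(0) gamma(2) - gamma(1)^2] / det = [(7.5987)(6.167) - (6.3007)^2] / 18.0414212 = 7.16236241 / 18.0414212 = 0.397
So phi_hat = [0.5000, 0.3970].
Therefore phi_hat_1 = 0.5000.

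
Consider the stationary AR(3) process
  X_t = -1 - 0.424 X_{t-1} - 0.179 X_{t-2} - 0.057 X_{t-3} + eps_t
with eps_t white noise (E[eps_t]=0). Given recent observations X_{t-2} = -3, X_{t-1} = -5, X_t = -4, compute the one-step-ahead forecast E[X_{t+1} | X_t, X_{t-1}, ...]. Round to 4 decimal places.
E[X_{t+1} \mid \mathcal F_t] = 1.7620

For an AR(p) model X_t = c + sum_i phi_i X_{t-i} + eps_t, the
one-step-ahead conditional mean is
  E[X_{t+1} | X_t, ...] = c + sum_i phi_i X_{t+1-i}.
Substitute known values:
  E[X_{t+1} | ...] = -1 + (-0.424) * (-4) + (-0.179) * (-5) + (-0.057) * (-3)
                   = 1.7620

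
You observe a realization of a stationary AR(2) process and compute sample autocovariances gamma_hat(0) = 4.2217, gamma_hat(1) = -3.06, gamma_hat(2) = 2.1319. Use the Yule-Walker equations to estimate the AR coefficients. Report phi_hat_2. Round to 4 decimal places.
\hat\phi_{2} = -0.0430

The Yule-Walker equations for an AR(p) process read, in matrix form,
  Gamma_p phi = r_p,   with   (Gamma_p)_{ij} = gamma(|i - j|),
                       (r_p)_i = gamma(i),   i,j = 1..p.
Substitute the sample gammas (Toeplitz matrix and right-hand side of size 2):
  Gamma_p = [[4.2217, -3.06], [-3.06, 4.2217]]
  r_p     = [-3.06, 2.1319]
Written out:
  4.2217 phi_1 - 3.06 phi_2 = -3.06
  -3.06 phi_1 + 4.2217 phi_2 = 2.1319
Solve by Cramer's rule:
  det = gamma(0)^2 - gamma(1)^2 = (4.2217)^2 - (-3.06)^2 = 17.82275089 - 9.3636 = 8.45915089
  phi_hat_1 = [gamma(1) gamma(0) - gamma(1) gamma(2)] / det = [(-3.06)(4.2217) - (-3.06)(2.1319)] / 8.45915089 = -6.394788 / 8.45915089 = -0.756
  phi_hat_2 = [gamma(0) gamma(2) - gamma(1)^2] / det = [(4.2217)(2.1319) - (-3.06)^2] / 8.45915089 = -0.36335777 / 8.45915089 = -0.043
So phi_hat = [-0.7560, -0.0430].
Therefore phi_hat_2 = -0.0430.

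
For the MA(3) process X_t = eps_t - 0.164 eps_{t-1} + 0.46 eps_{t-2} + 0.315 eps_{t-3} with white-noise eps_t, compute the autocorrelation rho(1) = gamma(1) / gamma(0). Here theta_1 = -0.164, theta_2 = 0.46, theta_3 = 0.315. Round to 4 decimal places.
\rho(1) = -0.0707

For an MA(q) process with theta_0 = 1, the autocovariance is
  gamma(k) = sigma^2 * sum_{i=0..q-k} theta_i * theta_{i+k},
and rho(k) = gamma(k) / gamma(0). Sigma^2 cancels.
  numerator   = (1)*(-0.164) + (-0.164)*(0.46) + (0.46)*(0.315) = -0.09454.
  denominator = (1)^2 + (-0.164)^2 + (0.46)^2 + (0.315)^2 = 1.337721.
  rho(1) = -0.09454 / 1.337721 = -0.0707.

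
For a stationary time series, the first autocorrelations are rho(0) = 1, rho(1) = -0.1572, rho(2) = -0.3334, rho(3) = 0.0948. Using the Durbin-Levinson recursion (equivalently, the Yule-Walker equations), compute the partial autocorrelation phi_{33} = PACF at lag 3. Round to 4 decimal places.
\phi_{33} = -0.0410

The PACF at lag k is phi_{kk}, the last component of the solution
to the Yule-Walker system G_k phi = r_k where
  (G_k)_{ij} = rho(|i - j|), (r_k)_i = rho(i), i,j = 1..k.
Equivalently, Durbin-Levinson gives phi_{kk} iteratively:
  phi_{11} = rho(1)
  phi_{kk} = [rho(k) - sum_{j=1..k-1} phi_{k-1,j} rho(k-j)]
            / [1 - sum_{j=1..k-1} phi_{k-1,j} rho(j)],
  phi_{k,j} = phi_{k-1,j} - phi_{kk} phi_{k-1,k-j},  j = 1..k-1.
Step k = 1:
  phi_11 = rho(1) = -0.1572.
Step k = 2:
  phi_22 = [rho(2) - phi_11 rho(1)] / [1 - phi_11 rho(1)] = [-0.3334 - (-0.1572)(-0.1572)] / [1 - (-0.1572)(-0.1572)]
         = -0.35811184 / 0.97528816 = -0.367186.
  Update: phi_21 = phi_11 - phi_22 phi_11 = -0.1572 - (-0.367186)(-0.1572) = -0.214922.
Step k = 3:
  phi_33 = [rho(3) - phi_21 rho(2) - phi_22 rho(1)] / [1 - phi_21 rho(1) - phi_22 rho(2)]
    numerator   = 0.0948 - (-0.214922)(-0.3334) - (-0.367186)(-0.1572) = -0.03457645
    denominator = 1 - (-0.214922)(-0.1572) - (-0.367186)(-0.3334) = 0.84379462
  phi_33 = -0.03457645 / 0.84379462 = -0.041.
Therefore phi_{33} = -0.0410.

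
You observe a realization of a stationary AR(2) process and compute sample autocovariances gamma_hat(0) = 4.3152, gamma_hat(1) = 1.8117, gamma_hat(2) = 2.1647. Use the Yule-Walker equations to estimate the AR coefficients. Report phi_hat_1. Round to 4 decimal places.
\hat\phi_{1} = 0.2540

The Yule-Walker equations for an AR(p) process read, in matrix form,
  Gamma_p phi = r_p,   with   (Gamma_p)_{ij} = gamma(|i - j|),
                       (r_p)_i = gamma(i),   i,j = 1..p.
Substitute the sample gammas (Toeplitz matrix and right-hand side of size 2):
  Gamma_p = [[4.3152, 1.8117], [1.8117, 4.3152]]
  r_p     = [1.8117, 2.1647]
Written out:
  4.3152 phi_1 + 1.8117 phi_2 = 1.8117
  1.8117 phi_1 + 4.3152 phi_2 = 2.1647
Solve by Cramer's rule:
  det = gamma(0)^2 - gamma(1)^2 = (4.3152)^2 - (1.8117)^2 = 18.62095104 - 3.28225689 = 15.33869415
  phi_hat_1 = [gamma(1) gamma(0) - gamma(1) gamma(2)] / det = [(1.8117)(4.3152) - (1.8117)(2.1647)] / 15.33869415 = 3.89606085 / 15.33869415 = 0.254
  phi_hat_2 = [gamma(0) gamma(2) - gamma(1)^2] / det = [(4.3152)(2.1647) - (1.8117)^2] / 15.33869415 = 6.05885655 / 15.33869415 = 0.395
So phi_hat = [0.2540, 0.3950].
Therefore phi_hat_1 = 0.2540.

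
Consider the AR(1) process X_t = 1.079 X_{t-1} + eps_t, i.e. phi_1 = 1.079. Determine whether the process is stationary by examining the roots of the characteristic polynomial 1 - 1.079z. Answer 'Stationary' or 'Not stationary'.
\text{Not stationary}

The AR(p) characteristic polynomial is P(z) = 1 - 1.079z.
Stationarity requires all roots to lie outside the unit circle, i.e. |z| > 1 for every root.
This is linear in z: 1 + (-1.079) z = 0  =>  z = -1/(-1.079) = 0.926784,  |z| = 0.926784.
Moduli of all roots: 0.9268.
All moduli strictly greater than 1? No.
Verdict: Not stationary.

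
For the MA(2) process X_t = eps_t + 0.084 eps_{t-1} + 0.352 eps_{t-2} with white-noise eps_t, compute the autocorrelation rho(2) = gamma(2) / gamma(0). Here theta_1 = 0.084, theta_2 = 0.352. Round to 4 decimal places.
\rho(2) = 0.3112

For an MA(q) process with theta_0 = 1, the autocovariance is
  gamma(k) = sigma^2 * sum_{i=0..q-k} theta_i * theta_{i+k},
and rho(k) = gamma(k) / gamma(0). Sigma^2 cancels.
  numerator   = (1)*(0.352) = 0.352.
  denominator = (1)^2 + (0.084)^2 + (0.352)^2 = 1.13096.
  rho(2) = 0.352 / 1.13096 = 0.3112.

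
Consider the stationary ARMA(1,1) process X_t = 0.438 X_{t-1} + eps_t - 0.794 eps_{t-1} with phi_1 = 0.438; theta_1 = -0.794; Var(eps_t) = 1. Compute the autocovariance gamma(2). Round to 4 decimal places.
\gamma(2) = -0.1258

Multiply the model equation by X_{t-k} and take expectations. With theta_0 = psi_0 = 1 and psi_j the MA(infinity) weights, this gives
  gamma(k) - sum_i phi_i gamma(k-i) = c_k,
  c_k = sigma^2 * sum_{j=k..q} theta_j psi_{j-k}   (c_k = 0 for k > q),
using gamma(-m) = gamma(m).
psi-weights needed (psi_j = theta_j + sum_i phi_i psi_{j-i}):
  psi_1 = theta_1 + phi_1 = -0.794 + (0.438) = -0.356
Right-hand sides:
  c_0 = sigma^2 (1 + theta_1 psi_1) = 1 * (1 + (-0.794)(-0.356)) = 1 * 1.282664 = 1.282664
  c_1 = sigma^2 theta_1 = 1 * (-0.794) = -0.794
  c_2 = 0
Equations for k = 0 and k = 1 (AR order 1):
  gamma(0) = phi_1 gamma(1) + c_0
  gamma(1) = phi_1 gamma(0) + c_1
Substituting the second into the first: gamma(0) (1 - phi_1^2) = c_0 + phi_1 c_1, so
  gamma(0) = (c_0 + phi_1 c_1) / (1 - phi_1^2) = (1.282664 + (0.438)(-0.794)) / (1 - (0.438)^2) = 0.934892 / 0.808156 = 1.156821.
  gamma(1) = phi_1 gamma(0) + c_1 = (0.438)(1.156821) + (-0.794) = -0.287312.
For k = 2 (> q): gamma(2) = phi_1 gamma(1) = (0.438)(-0.287312) = -0.125843.
Therefore gamma(2) = -0.1258 (to 4 decimal places).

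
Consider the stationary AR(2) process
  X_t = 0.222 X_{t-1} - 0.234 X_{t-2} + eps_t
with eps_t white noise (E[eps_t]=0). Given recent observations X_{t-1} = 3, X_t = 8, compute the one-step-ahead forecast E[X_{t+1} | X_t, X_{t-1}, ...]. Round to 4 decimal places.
E[X_{t+1} \mid \mathcal F_t] = 1.0740

For an AR(p) model X_t = c + sum_i phi_i X_{t-i} + eps_t, the
one-step-ahead conditional mean is
  E[X_{t+1} | X_t, ...] = c + sum_i phi_i X_{t+1-i}.
Substitute known values:
  E[X_{t+1} | ...] = (0.222) * (8) + (-0.234) * (3)
                   = 1.0740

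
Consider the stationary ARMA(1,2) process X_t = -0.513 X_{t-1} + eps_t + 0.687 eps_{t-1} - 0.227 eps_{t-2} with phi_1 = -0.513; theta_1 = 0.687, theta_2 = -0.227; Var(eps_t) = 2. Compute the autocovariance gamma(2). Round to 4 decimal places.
\gamma(2) = -0.5046

Multiply the model equation by X_{t-k} and take expectations. With theta_0 = psi_0 = 1 and psi_j the MA(infinity) weights, this gives
  gamma(k) - sum_i phi_i gamma(k-i) = c_k,
  c_k = sigma^2 * sum_{j=k..q} theta_j psi_{j-k}   (c_k = 0 for k > q),
using gamma(-m) = gamma(m).
psi-weights needed (psi_j = theta_j + sum_i phi_i psi_{j-i}):
  psi_1 = theta_1 + phi_1 = 0.687 + (-0.513) = 0.174
  psi_2 = theta_2 + phi_1 psi_1 = -0.227 + (-0.513)(0.174) = -0.316262
Right-hand sides:
  c_0 = sigma^2 (1 + theta_1 psi_1 + theta_2 psi_2) = 2 * (1 + (0.687)(0.174) + (-0.227)(-0.316262)) = 2 * 1.191329 = 2.382659
  c_1 = sigma^2 (theta_1 + theta_2 psi_1) = 2 * (0.687 + (-0.227)(0.174)) = 1.295004
  c_2 = sigma^2 theta_2 = 2 * (-0.227) = -0.454
Equations for k = 0 and k = 1 (AR order 1):
  gamma(0) = phi_1 gamma(1) + c_0
  gamma(1) = phi_1 gamma(0) + c_1
Substituting the second into the first: gamma(0) (1 - phi_1^2) = c_0 + phi_1 c_1, so
  gamma(0) = (c_0 + phi_1 c_1) / (1 - phi_1^2) = (2.382659 + (-0.513)(1.295004)) / (1 - (-0.513)^2) = 1.718322 / 0.736831 = 2.332043.
  gamma(1) = phi_1 gamma(0) + c_1 = (-0.513)(2.332043) + (1.295004) = 0.098666.
For k = 2: gamma(2) = phi_1 gamma(1) + c_2
  = (-0.513)(0.098666) + (-0.454) = -0.504616.
Therefore gamma(2) = -0.5046 (to 4 decimal places).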